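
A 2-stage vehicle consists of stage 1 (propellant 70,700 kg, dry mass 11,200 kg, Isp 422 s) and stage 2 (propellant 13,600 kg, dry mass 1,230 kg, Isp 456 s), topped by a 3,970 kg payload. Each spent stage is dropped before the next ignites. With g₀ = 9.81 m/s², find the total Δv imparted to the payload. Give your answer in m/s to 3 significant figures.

Δv ≈ 10800 m/s

Ignition mass of stage 1 = 70,700+11,200 + 13,600+1,230 + 3,970 = 100,700 kg.
Stage 1: m₀ = 100,700 kg, m_f = 100,700 − 70,700 = 30,000 kg; Δv = 422×9.81×ln(3.357) = 4139.8×1.2109 ≈ 5013 m/s.
Stage 2: m₀ = 18,800 kg, m_f = 18,800 − 13,600 = 5,200 kg; Δv = 456×9.81×ln(3.615) = 4473.4×1.2852 ≈ 5749 m/s.
Total Δv = 5013 + 5749 = 10762 m/s.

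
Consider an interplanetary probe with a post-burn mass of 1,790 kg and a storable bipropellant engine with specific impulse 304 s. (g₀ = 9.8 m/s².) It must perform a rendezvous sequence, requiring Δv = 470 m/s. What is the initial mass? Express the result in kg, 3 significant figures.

initial mass ≈ 2100 kg

v_e = Isp · g₀ = 304 × 9.8 = 2979.2 m/s.
m₀/m_f = exp(Δv / v_e) = exp(470 / 2979.2) = exp(0.1578) = 1.1709.
m₀ = m_f × 1.1709 = 1,790 × 1.1709 = 2,095.91 kg.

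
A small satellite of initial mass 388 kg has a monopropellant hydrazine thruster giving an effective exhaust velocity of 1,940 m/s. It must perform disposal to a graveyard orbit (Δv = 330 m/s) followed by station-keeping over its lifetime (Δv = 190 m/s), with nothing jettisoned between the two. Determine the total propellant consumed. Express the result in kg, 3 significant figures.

After the first burn: m = 388 × exp(−330/1940.0) = 388 × 0.84358 = 327.309 kg.
After the second burn: m = 327.309 × exp(−190/1940.0) = 327.309 × 0.90670 = 296.771 kg.
Total propellant = m₀ − m_final = 388 − 296.771 = 91.229 kg.

total propellant consumed ≈ 91.2 kg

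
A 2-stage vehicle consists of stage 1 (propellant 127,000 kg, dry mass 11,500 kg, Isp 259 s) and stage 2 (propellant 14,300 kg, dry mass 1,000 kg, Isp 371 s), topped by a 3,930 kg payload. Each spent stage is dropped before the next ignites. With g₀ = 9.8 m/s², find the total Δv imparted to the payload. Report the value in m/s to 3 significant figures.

Δv ≈ 9100 m/s

Ignition mass of stage 1 = 127,000+11,500 + 14,300+1,000 + 3,930 = 157,730 kg.
Stage 1: m₀ = 157,730 kg, m_f = 157,730 − 127,000 = 30,730 kg; Δv = 259×9.8×ln(5.133) = 2538.2×1.6356 ≈ 4152 m/s.
Stage 2: m₀ = 19,230 kg, m_f = 19,230 − 14,300 = 4,930 kg; Δv = 371×9.8×ln(3.901) = 3635.8×1.3611 ≈ 4949 m/s.
Total Δv = 4152 + 4949 = 9101 m/s.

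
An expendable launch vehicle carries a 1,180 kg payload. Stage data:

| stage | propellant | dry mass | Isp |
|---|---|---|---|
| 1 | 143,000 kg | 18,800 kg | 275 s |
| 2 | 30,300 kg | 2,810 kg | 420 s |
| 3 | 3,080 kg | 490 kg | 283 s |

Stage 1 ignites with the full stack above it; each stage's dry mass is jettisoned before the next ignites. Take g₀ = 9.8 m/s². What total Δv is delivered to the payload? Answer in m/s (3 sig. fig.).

Ignition mass of stage 1 = 143,000+18,800 + 30,300+2,810 + 3,080+490 + 1,180 = 199,660 kg.
Stage 1: m₀ = 199,660 kg, m_f = 199,660 − 143,000 = 56,660 kg; Δv = 275×9.8×ln(3.524) = 2695.0×1.2595 ≈ 3394 m/s.
Stage 2: m₀ = 37,860 kg, m_f = 37,860 − 30,300 = 7,560 kg; Δv = 420×9.8×ln(5.008) = 4116.0×1.6110 ≈ 6631 m/s.
Stage 3: m₀ = 4,750 kg, m_f = 4,750 − 3,080 = 1,670 kg; Δv = 283×9.8×ln(2.844) = 2773.4×1.0453 ≈ 2899 m/s.
Total Δv = 3394 + 6631 + 2899 = 12924 m/s.

Δv ≈ 12900 m/s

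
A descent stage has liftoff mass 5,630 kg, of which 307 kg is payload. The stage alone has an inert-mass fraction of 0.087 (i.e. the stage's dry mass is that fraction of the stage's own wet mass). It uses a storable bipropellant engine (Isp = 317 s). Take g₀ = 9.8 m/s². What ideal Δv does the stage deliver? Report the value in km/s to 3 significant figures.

Stage wet mass = m₀ − payload = 5,630 − 307 = 5,323 kg.
Stage dry mass = ε × stage wet mass = 0.087 × 5,323 = 463.101 kg.
Burnout mass m_f = stage dry + payload = 463.101 + 307 = 770.101 kg.
v_e = Isp · g₀ = 317 × 9.8 = 3106.6 m/s.
Δv = v_e · ln(5,630/770.101) = 3106.6 × ln(7.311) = 3106.6 × 1.9893 ≈ 6180 m/s.

Δv ≈ 6.18 km/s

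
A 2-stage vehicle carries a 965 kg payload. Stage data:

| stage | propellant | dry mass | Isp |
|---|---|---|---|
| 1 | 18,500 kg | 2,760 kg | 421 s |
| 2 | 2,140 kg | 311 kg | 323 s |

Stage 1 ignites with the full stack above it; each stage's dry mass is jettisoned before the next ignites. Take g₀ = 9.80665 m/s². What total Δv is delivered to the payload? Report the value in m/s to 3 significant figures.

Δv ≈ 8840 m/s

Ignition mass of stage 1 = 18,500+2,760 + 2,140+311 + 965 = 24,676 kg.
Stage 1: m₀ = 24,676 kg, m_f = 24,676 − 18,500 = 6,176 kg; Δv = 421×9.80665×ln(3.995) = 4128.6×1.3852 ≈ 5719 m/s.
Stage 2: m₀ = 3,416 kg, m_f = 3,416 − 2,140 = 1,276 kg; Δv = 323×9.80665×ln(2.677) = 3167.5×0.9847 ≈ 3119 m/s.
Total Δv = 5719 + 3119 = 8838 m/s.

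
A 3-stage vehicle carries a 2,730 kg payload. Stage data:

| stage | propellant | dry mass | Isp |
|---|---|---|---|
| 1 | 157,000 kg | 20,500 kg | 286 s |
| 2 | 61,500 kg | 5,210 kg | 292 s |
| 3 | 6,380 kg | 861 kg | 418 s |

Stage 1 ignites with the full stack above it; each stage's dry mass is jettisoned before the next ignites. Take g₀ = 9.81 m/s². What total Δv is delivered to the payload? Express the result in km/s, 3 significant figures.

Ignition mass of stage 1 = 157,000+20,500 + 61,500+5,210 + 6,380+861 + 2,730 = 254,181 kg.
Stage 1: m₀ = 254,181 kg, m_f = 254,181 − 157,000 = 97,181 kg; Δv = 286×9.81×ln(2.616) = 2805.7×0.9615 ≈ 2698 m/s.
Stage 2: m₀ = 76,681 kg, m_f = 76,681 − 61,500 = 15,181 kg; Δv = 292×9.81×ln(5.051) = 2864.5×1.6196 ≈ 4639 m/s.
Stage 3: m₀ = 9,971 kg, m_f = 9,971 − 6,380 = 3,591 kg; Δv = 418×9.81×ln(2.777) = 4100.6×1.0213 ≈ 4188 m/s.
Total Δv = 2698 + 4639 + 4188 = 11525 m/s.

Δv ≈ 11.5 km/s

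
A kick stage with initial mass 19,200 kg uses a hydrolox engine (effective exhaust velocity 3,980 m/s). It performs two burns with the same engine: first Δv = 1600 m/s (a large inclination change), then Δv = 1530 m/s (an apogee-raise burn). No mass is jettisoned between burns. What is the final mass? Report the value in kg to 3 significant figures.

final mass ≈ 8740 kg

After the first burn: m = 19200 × exp(−1600/3980.0) = 19200 × 0.66897 = 12,844.2 kg.
After the second burn: m = 12,844.2 × exp(−1530/3980.0) = 12,844.2 × 0.68084 = 8,744.85 kg.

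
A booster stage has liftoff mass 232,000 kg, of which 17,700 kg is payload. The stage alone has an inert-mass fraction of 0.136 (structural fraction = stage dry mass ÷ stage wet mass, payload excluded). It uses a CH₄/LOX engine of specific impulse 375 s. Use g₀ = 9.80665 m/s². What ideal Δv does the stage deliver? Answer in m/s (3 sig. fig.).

Stage wet mass = m₀ − payload = 232,000 − 17,700 = 214,300 kg.
Stage dry mass = ε × stage wet mass = 0.136 × 214,300 = 29,144.8 kg.
Burnout mass m_f = stage dry + payload = 29,144.8 + 17,700 = 46,844.8 kg.
v_e = Isp · g₀ = 375 × 9.80665 = 3677.5 m/s.
Using Δv = v_e ln(m₀/m_f): Δv = v_e · ln(232,000/46,844.8) = 3677.5 × ln(4.953) = 3677.5 × 1.5999 ≈ 5884 m/s.

Δv ≈ 5880 m/s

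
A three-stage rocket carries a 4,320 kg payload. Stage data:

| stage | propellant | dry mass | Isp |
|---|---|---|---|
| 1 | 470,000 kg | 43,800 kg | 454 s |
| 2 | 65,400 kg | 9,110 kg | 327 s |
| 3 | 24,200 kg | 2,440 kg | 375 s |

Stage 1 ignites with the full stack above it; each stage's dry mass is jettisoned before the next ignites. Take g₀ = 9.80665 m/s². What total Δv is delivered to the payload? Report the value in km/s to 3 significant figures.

Δv ≈ 15.0 km/s

Ignition mass of stage 1 = 470,000+43,800 + 65,400+9,110 + 24,200+2,440 + 4,320 = 619,270 kg.
Stage 1: m₀ = 619,270 kg, m_f = 619,270 − 470,000 = 149,270 kg; Δv = 454×9.80665×ln(4.149) = 4452.2×1.4228 ≈ 6335 m/s.
Stage 2: m₀ = 105,470 kg, m_f = 105,470 − 65,400 = 40,070 kg; Δv = 327×9.80665×ln(2.632) = 3206.8×0.9678 ≈ 3104 m/s.
Stage 3: m₀ = 30,960 kg, m_f = 30,960 − 24,200 = 6,760 kg; Δv = 375×9.80665×ln(4.58) = 3677.5×1.5217 ≈ 5596 m/s.
Total Δv = 6335 + 3104 + 5596 = 15035 m/s.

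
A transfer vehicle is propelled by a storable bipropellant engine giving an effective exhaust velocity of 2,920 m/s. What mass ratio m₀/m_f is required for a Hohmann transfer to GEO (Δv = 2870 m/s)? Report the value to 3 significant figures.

mass ratio ≈ 2.67

Using Δv = v_e ln(m₀/m_f): m₀/m_f = exp(Δv / v_e) = exp(2870 / 2920.0) = exp(0.9829) = 2.6721.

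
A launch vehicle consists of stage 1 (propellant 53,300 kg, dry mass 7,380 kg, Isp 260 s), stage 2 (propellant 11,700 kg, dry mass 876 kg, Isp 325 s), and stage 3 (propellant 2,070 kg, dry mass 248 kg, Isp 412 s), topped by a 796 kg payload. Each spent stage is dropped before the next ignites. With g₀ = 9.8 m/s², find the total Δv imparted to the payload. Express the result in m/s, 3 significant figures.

Δv ≈ 11800 m/s

Ignition mass of stage 1 = 53,300+7,380 + 11,700+876 + 2,070+248 + 796 = 76,370 kg.
Stage 1: m₀ = 76,370 kg, m_f = 76,370 − 53,300 = 23,070 kg; Δv = 260×9.8×ln(3.31) = 2548.0×1.1971 ≈ 3050 m/s.
Stage 2: m₀ = 15,690 kg, m_f = 15,690 − 11,700 = 3,990 kg; Δv = 325×9.8×ln(3.932) = 3185.0×1.3692 ≈ 4361 m/s.
Stage 3: m₀ = 3,114 kg, m_f = 3,114 − 2,070 = 1,044 kg; Δv = 412×9.8×ln(2.983) = 4037.6×1.0928 ≈ 4412 m/s.
Total Δv = 3050 + 4361 + 4412 = 11823 m/s.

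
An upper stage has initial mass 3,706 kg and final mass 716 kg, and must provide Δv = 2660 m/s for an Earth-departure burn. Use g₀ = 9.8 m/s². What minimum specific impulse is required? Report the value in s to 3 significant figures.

ln(m₀/m_f) = ln(3706/716) = ln(5.176) = 1.6440.
From the ideal rocket equation, v_e = Δv / ln(m₀/m_f) = 2660 / 1.6440 = 1618.0 m/s.
Isp = v_e / g₀ = 1618.0 / 9.8 = 165.1 s.

Isp ≈ 165 s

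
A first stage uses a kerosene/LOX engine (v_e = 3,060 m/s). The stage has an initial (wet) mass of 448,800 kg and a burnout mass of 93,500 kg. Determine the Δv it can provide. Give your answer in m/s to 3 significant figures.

Δv ≈ 4800 m/s

Δv = v_e · ln(m₀/m_f) = 3060.0 × ln(4.8) = 3060.0 × 1.5686 ≈ 4800.0 m/s.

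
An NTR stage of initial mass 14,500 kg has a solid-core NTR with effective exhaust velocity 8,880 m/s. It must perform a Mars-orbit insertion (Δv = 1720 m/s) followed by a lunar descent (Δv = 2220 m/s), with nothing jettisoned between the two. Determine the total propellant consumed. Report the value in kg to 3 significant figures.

After the first burn: m = 14500 × exp(−1720/8880.0) = 14500 × 0.82391 = 11,946.7 kg.
After the second burn: m = 11,946.7 × exp(−2220/8880.0) = 11,946.7 × 0.77880 = 9,304.09 kg.
Total propellant = m₀ − m_final = 14500 − 9,304.09 = 5,195.91 kg.

total propellant consumed ≈ 5200 kg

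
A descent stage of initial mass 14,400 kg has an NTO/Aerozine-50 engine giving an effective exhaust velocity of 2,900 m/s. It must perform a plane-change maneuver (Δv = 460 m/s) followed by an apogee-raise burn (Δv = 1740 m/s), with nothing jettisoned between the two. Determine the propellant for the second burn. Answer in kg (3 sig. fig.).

propellant for the second burn ≈ 5540 kg

After the first burn: m = 14400 × exp(−460/2900.0) = 14400 × 0.85332 = 12,287.8 kg.
After the second burn: m = 12,287.8 × exp(−1740/2900.0) = 12,287.8 × 0.54881 = 6,743.67 kg.
Second-burn propellant = 12,287.8 − 6,743.67 = 5,544.13 kg.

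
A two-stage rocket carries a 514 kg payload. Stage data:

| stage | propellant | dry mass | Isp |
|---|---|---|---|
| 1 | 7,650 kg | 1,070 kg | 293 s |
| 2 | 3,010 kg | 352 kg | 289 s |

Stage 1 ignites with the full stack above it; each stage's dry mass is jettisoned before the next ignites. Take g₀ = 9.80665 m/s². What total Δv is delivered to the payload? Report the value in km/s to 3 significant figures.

Ignition mass of stage 1 = 7,650+1,070 + 3,010+352 + 514 = 12,596 kg.
Stage 1: m₀ = 12,596 kg, m_f = 12,596 − 7,650 = 4,946 kg; Δv = 293×9.80665×ln(2.547) = 2873.3×0.9348 ≈ 2686 m/s.
Stage 2: m₀ = 3,876 kg, m_f = 3,876 − 3,010 = 866 kg; Δv = 289×9.80665×ln(4.476) = 2834.1×1.4987 ≈ 4247 m/s.
Total Δv = 2686 + 4247 = 6933 m/s.

Δv ≈ 6.93 km/s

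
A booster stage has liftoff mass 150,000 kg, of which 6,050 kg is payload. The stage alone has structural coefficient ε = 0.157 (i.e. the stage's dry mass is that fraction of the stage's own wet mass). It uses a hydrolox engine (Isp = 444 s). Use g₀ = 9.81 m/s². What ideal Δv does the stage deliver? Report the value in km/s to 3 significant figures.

Stage wet mass = m₀ − payload = 150,000 − 6,050 = 143,950 kg.
Stage dry mass = ε × stage wet mass = 0.157 × 143,950 = 22,600.2 kg.
Burnout mass m_f = stage dry + payload = 22,600.2 + 6,050 = 28,650.2 kg.
v_e = Isp · g₀ = 444 × 9.81 = 4355.6 m/s.
By the Tsiolkovsky rocket equation, Δv = v_e · ln(150,000/28,650.2) = 4355.6 × ln(5.236) = 4355.6 × 1.6555 ≈ 7211 m/s.

Δv ≈ 7.21 km/s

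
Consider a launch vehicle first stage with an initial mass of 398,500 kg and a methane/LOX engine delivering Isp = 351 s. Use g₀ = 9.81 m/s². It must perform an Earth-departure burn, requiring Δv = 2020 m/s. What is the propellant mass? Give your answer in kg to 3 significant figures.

propellant mass ≈ 177000 kg

v_e = Isp · g₀ = 351 × 9.81 = 3443.3 m/s.
From the ideal rocket equation, m₀/m_f = exp(Δv / v_e) = exp(2020 / 3443.3) = exp(0.5866) = 1.7979.
m_f = 398,500 / 1.7979 = 221,647 kg, so propellant = m₀ − m_f = 398,500 − 221,647 = 176,853 kg.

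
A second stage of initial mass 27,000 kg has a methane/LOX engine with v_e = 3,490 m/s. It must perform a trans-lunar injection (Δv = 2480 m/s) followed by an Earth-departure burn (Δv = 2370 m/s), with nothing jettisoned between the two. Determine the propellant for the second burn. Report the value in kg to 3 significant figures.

After the first burn: m = 27000 × exp(−2480/3490.0) = 27000 × 0.49135 = 13,266.5 kg.
After the second burn: m = 13,266.5 × exp(−2370/3490.0) = 13,266.5 × 0.50708 = 6,727.18 kg.
Second-burn propellant = 13,266.5 − 6,727.18 = 6,539.32 kg.

propellant for the second burn ≈ 6540 kg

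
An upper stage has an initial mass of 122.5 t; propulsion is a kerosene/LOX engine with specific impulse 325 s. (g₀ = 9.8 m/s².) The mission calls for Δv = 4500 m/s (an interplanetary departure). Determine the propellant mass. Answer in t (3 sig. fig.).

propellant mass ≈ 92.7 t

v_e = Isp · g₀ = 325 × 9.8 = 3185.0 m/s.
m₀/m_f = exp(Δv / v_e) = exp(4500 / 3185.0) = exp(1.4129) = 4.1077.
m_f = 122.5 / 4.1077 = 29.822 t, so propellant = m₀ − m_f = 122.5 − 29.822 = 92.678 t.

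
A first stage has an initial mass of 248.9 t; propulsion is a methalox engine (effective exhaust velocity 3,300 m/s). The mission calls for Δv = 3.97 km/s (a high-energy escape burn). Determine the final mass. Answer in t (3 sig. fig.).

m₀/m_f = exp(Δv / v_e) = exp(3970 / 3300.0) = exp(1.2030) = 3.3302.
m_f = m₀ / 3.3302 = 248.9 / 3.3302 = 74.7403 t.

final mass ≈ 74.7 t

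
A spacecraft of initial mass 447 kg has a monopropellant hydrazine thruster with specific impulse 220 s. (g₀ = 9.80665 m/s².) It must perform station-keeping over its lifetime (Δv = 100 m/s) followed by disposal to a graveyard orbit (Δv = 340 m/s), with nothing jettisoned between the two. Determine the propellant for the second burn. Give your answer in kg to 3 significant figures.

propellant for the second burn ≈ 62.2 kg

v_e = Isp · g₀ = 220 × 9.80665 = 2157.5 m/s.
After the first burn: m = 447 × exp(−100/2157.5) = 447 × 0.95471 = 426.755 kg.
After the second burn: m = 426.755 × exp(−340/2157.5) = 426.755 × 0.85420 = 364.534 kg.
Second-burn propellant = 426.755 − 364.534 = 62.221 kg.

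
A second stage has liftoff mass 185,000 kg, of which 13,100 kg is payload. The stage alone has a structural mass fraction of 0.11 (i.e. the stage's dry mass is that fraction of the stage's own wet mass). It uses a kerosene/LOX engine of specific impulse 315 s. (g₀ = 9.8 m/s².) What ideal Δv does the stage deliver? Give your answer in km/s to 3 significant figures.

Δv ≈ 5.42 km/s

Stage wet mass = m₀ − payload = 185,000 − 13,100 = 171,900 kg.
Stage dry mass = ε × stage wet mass = 0.11 × 171,900 = 18,909 kg.
Burnout mass m_f = stage dry + payload = 18,909 + 13,100 = 32,009 kg.
v_e = Isp · g₀ = 315 × 9.8 = 3087.0 m/s.
By the Tsiolkovsky rocket equation, Δv = v_e · ln(185,000/32,009) = 3087.0 × ln(5.78) = 3087.0 × 1.7543 ≈ 5416 m/s.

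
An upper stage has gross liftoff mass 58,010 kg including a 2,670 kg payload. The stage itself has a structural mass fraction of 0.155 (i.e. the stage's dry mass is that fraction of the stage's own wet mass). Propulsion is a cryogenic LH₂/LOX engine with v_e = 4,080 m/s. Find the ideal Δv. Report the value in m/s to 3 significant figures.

Δv ≈ 6690 m/s

Stage wet mass = m₀ − payload = 58,010 − 2,670 = 55,340 kg.
Stage dry mass = ε × stage wet mass = 0.155 × 55,340 = 8,577.7 kg.
Burnout mass m_f = stage dry + payload = 8,577.7 + 2,670 = 11,247.7 kg.
Δv = v_e · ln(58,010/11,247.7) = 4080.0 × ln(5.157) = 4080.0 × 1.6405 ≈ 6693 m/s.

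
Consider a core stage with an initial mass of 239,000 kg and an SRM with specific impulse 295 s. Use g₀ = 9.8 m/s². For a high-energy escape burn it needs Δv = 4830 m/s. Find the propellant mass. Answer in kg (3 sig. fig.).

propellant mass ≈ 194000 kg

v_e = Isp · g₀ = 295 × 9.8 = 2891.0 m/s.
m₀/m_f = exp(Δv / v_e) = exp(4830 / 2891.0) = exp(1.6707) = 5.3159.
m_f = 239,000 / 5.3159 = 44,959.5 kg, so propellant = m₀ − m_f = 239,000 − 44,959.5 = 194,040.5 kg.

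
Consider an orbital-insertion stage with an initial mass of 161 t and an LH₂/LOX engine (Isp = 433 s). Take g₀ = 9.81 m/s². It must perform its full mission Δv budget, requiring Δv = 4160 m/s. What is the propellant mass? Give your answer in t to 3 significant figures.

v_e = Isp · g₀ = 433 × 9.81 = 4247.7 m/s.
m₀/m_f = exp(Δv / v_e) = exp(4160 / 4247.7) = exp(0.9793) = 2.6627.
m_f = 161 / 2.6627 = 60.4649 t, so propellant = m₀ − m_f = 161 − 60.4649 = 100.5351 t.

propellant mass ≈ 101 t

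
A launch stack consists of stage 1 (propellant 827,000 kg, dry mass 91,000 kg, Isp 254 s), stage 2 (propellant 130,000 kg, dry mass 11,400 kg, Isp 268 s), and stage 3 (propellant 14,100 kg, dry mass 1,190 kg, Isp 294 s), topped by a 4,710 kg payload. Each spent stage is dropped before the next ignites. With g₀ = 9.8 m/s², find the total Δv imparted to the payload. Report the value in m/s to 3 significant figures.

Δv ≈ 11400 m/s

Ignition mass of stage 1 = 827,000+91,000 + 130,000+11,400 + 14,100+1,190 + 4,710 = 1,079,400 kg.
Stage 1: m₀ = 1,079,400 kg, m_f = 1,079,400 − 827,000 = 252,400 kg; Δv = 254×9.8×ln(4.277) = 2489.2×1.4531 ≈ 3617 m/s.
Stage 2: m₀ = 161,400 kg, m_f = 161,400 − 130,000 = 31,400 kg; Δv = 268×9.8×ln(5.14) = 2626.4×1.6371 ≈ 4300 m/s.
Stage 3: m₀ = 20,000 kg, m_f = 20,000 − 14,100 = 5,900 kg; Δv = 294×9.8×ln(3.39) = 2881.2×1.2208 ≈ 3517 m/s.
Total Δv = 3617 + 4300 + 3517 = 11434 m/s.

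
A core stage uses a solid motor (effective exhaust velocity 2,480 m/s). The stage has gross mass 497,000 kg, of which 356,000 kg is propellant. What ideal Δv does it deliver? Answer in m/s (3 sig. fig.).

m_f = m₀ − m_prop = 497,000 − 356,000 = 141,000 kg.
By the Tsiolkovsky rocket equation, Δv = v_e · ln(m₀/m_f) = 2480.0 × ln(3.525) = 2480.0 × 1.2598 ≈ 3124.4 m/s.

Δv ≈ 3120 m/s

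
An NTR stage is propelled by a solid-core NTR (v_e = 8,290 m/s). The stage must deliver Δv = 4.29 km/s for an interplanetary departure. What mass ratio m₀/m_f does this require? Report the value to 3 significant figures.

m₀/m_f = exp(Δv / v_e) = exp(4290 / 8290.0) = exp(0.5175) = 1.6778.

mass ratio ≈ 1.68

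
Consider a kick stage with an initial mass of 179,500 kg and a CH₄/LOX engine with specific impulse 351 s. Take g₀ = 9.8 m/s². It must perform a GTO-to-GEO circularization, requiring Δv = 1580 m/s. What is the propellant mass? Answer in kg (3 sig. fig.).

v_e = Isp · g₀ = 351 × 9.8 = 3439.8 m/s.
Using Δv = v_e ln(m₀/m_f): m₀/m_f = exp(Δv / v_e) = exp(1580 / 3439.8) = exp(0.4593) = 1.5830.
m_f = 179,500 / 1.5830 = 113,392 kg, so propellant = m₀ − m_f = 179,500 − 113,392 = 66,108 kg.

propellant mass ≈ 66100 kg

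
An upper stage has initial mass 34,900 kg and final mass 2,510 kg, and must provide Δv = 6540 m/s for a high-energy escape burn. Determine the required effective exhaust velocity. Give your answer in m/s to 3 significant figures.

v_e ≈ 2480 m/s

ln(m₀/m_f) = ln(34900/2510) = ln(13.9) = 2.6322.
Rocket equation: v_e = Δv / ln(m₀/m_f) = 6540 / 2.6322 = 2484.6 m/s.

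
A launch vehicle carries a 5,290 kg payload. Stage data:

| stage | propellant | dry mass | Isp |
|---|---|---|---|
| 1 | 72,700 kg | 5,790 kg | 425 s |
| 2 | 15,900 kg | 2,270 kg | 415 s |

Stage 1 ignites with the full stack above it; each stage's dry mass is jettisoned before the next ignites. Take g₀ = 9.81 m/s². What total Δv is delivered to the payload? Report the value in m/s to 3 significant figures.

Δv ≈ 9820 m/s

Ignition mass of stage 1 = 72,700+5,790 + 15,900+2,270 + 5,290 = 101,950 kg.
Stage 1: m₀ = 101,950 kg, m_f = 101,950 − 72,700 = 29,250 kg; Δv = 425×9.81×ln(3.485) = 4169.2×1.2486 ≈ 5206 m/s.
Stage 2: m₀ = 23,460 kg, m_f = 23,460 − 15,900 = 7,560 kg; Δv = 415×9.81×ln(3.103) = 4071.2×1.1324 ≈ 4610 m/s.
Total Δv = 5206 + 4610 = 9816 m/s.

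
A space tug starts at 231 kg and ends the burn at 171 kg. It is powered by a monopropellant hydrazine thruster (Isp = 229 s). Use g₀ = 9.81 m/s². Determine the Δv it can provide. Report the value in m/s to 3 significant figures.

Δv ≈ 676 m/s

v_e = Isp · g₀ = 229 × 9.81 = 2246.5 m/s.
Rocket equation: Δv = v_e · ln(m₀/m_f) = 2246.5 × ln(1.351) = 2246.5 × 0.3008 ≈ 675.6 m/s.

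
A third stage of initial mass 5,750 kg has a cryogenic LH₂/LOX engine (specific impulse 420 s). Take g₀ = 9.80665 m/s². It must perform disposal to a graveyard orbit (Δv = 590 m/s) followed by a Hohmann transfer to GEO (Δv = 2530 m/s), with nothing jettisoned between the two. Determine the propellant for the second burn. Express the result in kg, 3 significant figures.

v_e = Isp · g₀ = 420 × 9.80665 = 4118.8 m/s.
After the first burn: m = 5750 × exp(−590/4118.8) = 5750 × 0.86654 = 4,982.61 kg.
After the second burn: m = 4,982.61 × exp(−2530/4118.8) = 4,982.61 × 0.54104 = 2,695.79 kg.
Second-burn propellant = 4,982.61 − 2,695.79 = 2,286.82 kg.

propellant for the second burn ≈ 2290 kg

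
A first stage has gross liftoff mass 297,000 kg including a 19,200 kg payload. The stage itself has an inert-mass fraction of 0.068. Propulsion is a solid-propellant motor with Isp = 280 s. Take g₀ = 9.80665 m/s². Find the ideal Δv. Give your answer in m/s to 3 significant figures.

Stage wet mass = m₀ − payload = 297,000 − 19,200 = 277,800 kg.
Stage dry mass = ε × stage wet mass = 0.068 × 277,800 = 18,890.4 kg.
Burnout mass m_f = stage dry + payload = 18,890.4 + 19,200 = 38,090.4 kg.
v_e = Isp · g₀ = 280 × 9.80665 = 2745.9 m/s.
Δv = v_e · ln(297,000/38,090.4) = 2745.9 × ln(7.797) = 2745.9 × 2.0538 ≈ 5639 m/s.

Δv ≈ 5640 m/s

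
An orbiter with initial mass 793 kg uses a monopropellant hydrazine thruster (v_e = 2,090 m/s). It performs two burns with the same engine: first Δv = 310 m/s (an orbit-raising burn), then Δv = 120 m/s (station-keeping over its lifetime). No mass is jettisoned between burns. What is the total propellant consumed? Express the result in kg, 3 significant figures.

After the first burn: m = 793 × exp(−310/2090.0) = 793 × 0.86215 = 683.685 kg.
After the second burn: m = 683.685 × exp(−120/2090.0) = 683.685 × 0.94420 = 645.535 kg.
Total propellant = m₀ − m_final = 793 − 645.535 = 147.465 kg.

total propellant consumed ≈ 147 kg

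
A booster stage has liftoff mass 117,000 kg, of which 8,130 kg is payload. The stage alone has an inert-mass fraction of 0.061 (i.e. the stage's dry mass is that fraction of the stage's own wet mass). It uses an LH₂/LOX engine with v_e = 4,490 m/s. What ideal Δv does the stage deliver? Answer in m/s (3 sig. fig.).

Δv ≈ 9290 m/s

Stage wet mass = m₀ − payload = 117,000 − 8,130 = 108,870 kg.
Stage dry mass = ε × stage wet mass = 0.061 × 108,870 = 6,641.07 kg.
Burnout mass m_f = stage dry + payload = 6,641.07 + 8,130 = 14,771.07 kg.
From the ideal rocket equation, Δv = v_e · ln(117,000/14,771.07) = 4490.0 × ln(7.921) = 4490.0 × 2.0695 ≈ 9292 m/s.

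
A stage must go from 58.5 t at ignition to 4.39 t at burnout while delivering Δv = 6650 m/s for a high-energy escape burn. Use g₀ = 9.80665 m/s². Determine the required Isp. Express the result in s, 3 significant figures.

Isp ≈ 262 s

ln(m₀/m_f) = ln(58500/4390) = ln(13.33) = 2.5897.
v_e = Δv / ln(m₀/m_f) = 6650 / 2.5897 = 2567.9 m/s.
Isp = v_e / g₀ = 2567.9 / 9.80665 = 261.8 s.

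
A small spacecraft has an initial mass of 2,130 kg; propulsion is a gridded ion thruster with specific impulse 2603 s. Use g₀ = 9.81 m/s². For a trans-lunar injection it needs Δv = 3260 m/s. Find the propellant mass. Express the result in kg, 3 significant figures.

propellant mass ≈ 255 kg

v_e = Isp · g₀ = 2603 × 9.81 = 25535.4 m/s.
m₀/m_f = exp(Δv / v_e) = exp(3260 / 25535.4) = exp(0.1277) = 1.1362.
m_f = 2,130 / 1.1362 = 1,874.67 kg, so propellant = m₀ − m_f = 2,130 − 1,874.67 = 255.33 kg.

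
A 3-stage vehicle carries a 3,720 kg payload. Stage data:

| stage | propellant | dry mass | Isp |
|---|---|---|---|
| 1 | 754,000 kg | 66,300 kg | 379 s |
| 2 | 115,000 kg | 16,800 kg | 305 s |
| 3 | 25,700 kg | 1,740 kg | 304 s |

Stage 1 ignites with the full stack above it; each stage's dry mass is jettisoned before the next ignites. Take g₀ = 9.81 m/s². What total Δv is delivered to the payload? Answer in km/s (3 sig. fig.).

Ignition mass of stage 1 = 754,000+66,300 + 115,000+16,800 + 25,700+1,740 + 3,720 = 983,260 kg.
Stage 1: m₀ = 983,260 kg, m_f = 983,260 − 754,000 = 229,260 kg; Δv = 379×9.81×ln(4.289) = 3718.0×1.4560 ≈ 5413 m/s.
Stage 2: m₀ = 162,960 kg, m_f = 162,960 − 115,000 = 47,960 kg; Δv = 305×9.81×ln(3.398) = 2992.1×1.2231 ≈ 3660 m/s.
Stage 3: m₀ = 31,160 kg, m_f = 31,160 − 25,700 = 5,460 kg; Δv = 304×9.81×ln(5.707) = 2982.2×1.7417 ≈ 5194 m/s.
Total Δv = 5413 + 3660 + 5194 = 14267 m/s.

Δv ≈ 14.3 km/s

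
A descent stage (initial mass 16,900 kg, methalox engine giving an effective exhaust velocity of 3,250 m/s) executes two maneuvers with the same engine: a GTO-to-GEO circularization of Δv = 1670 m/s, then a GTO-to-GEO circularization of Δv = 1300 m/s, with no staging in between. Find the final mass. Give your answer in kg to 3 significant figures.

final mass ≈ 6780 kg

After the first burn: m = 16900 × exp(−1670/3250.0) = 16900 × 0.59819 = 10,109.4 kg.
After the second burn: m = 10,109.4 × exp(−1300/3250.0) = 10,109.4 × 0.67032 = 6,776.53 kg.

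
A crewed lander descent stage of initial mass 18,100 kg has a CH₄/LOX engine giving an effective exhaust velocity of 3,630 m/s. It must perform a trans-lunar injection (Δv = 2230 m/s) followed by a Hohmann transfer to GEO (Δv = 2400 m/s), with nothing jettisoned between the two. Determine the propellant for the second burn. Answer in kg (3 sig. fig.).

After the first burn: m = 18100 × exp(−2230/3630.0) = 18100 × 0.54101 = 9,792.28 kg.
After the second burn: m = 9,792.28 × exp(−2400/3630.0) = 9,792.28 × 0.51625 = 5,055.26 kg.
Second-burn propellant = 9,792.28 − 5,055.26 = 4,737.02 kg.

propellant for the second burn ≈ 4740 kg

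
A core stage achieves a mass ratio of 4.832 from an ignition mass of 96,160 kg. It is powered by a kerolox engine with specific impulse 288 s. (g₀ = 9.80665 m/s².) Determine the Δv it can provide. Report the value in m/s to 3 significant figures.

v_e = Isp · g₀ = 288 × 9.80665 = 2824.3 m/s.
By the Tsiolkovsky rocket equation, Δv = v_e · ln(4.832) = 2824.3 × 1.5753 ≈ 4449.0 m/s.

Δv ≈ 4450 m/s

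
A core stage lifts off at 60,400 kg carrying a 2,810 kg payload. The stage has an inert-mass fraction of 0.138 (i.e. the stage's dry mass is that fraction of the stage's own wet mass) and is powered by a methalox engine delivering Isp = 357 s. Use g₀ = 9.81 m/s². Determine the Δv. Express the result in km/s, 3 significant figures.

Stage wet mass = m₀ − payload = 60,400 − 2,810 = 57,590 kg.
Stage dry mass = ε × stage wet mass = 0.138 × 57,590 = 7,947.42 kg.
Burnout mass m_f = stage dry + payload = 7,947.42 + 2,810 = 10,757.42 kg.
v_e = Isp · g₀ = 357 × 9.81 = 3502.2 m/s.
Δv = v_e · ln(60,400/10,757.42) = 3502.2 × ln(5.615) = 3502.2 × 1.7254 ≈ 6043 m/s.

Δv ≈ 6.04 km/s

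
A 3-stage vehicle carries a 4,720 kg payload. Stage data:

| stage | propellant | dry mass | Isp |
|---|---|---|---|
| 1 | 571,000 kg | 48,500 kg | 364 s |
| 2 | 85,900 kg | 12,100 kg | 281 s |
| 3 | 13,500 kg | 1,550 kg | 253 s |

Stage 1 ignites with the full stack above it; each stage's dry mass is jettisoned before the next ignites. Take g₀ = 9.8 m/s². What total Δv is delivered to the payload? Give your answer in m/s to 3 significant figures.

Δv ≈ 11800 m/s

Ignition mass of stage 1 = 571,000+48,500 + 85,900+12,100 + 13,500+1,550 + 4,720 = 737,270 kg.
Stage 1: m₀ = 737,270 kg, m_f = 737,270 − 571,000 = 166,270 kg; Δv = 364×9.8×ln(4.434) = 3567.2×1.4893 ≈ 5313 m/s.
Stage 2: m₀ = 117,770 kg, m_f = 117,770 − 85,900 = 31,870 kg; Δv = 281×9.8×ln(3.695) = 2753.8×1.3071 ≈ 3599 m/s.
Stage 3: m₀ = 19,770 kg, m_f = 19,770 − 13,500 = 6,270 kg; Δv = 253×9.8×ln(3.153) = 2479.4×1.1484 ≈ 2847 m/s.
Total Δv = 5313 + 3599 + 2847 = 11759 m/s.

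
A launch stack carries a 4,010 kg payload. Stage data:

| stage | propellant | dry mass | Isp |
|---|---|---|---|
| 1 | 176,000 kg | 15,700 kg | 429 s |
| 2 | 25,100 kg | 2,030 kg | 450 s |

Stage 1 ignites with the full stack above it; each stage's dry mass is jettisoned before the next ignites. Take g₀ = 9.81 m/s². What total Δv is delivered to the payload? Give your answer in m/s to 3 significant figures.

Δv ≈ 13800 m/s

Ignition mass of stage 1 = 176,000+15,700 + 25,100+2,030 + 4,010 = 222,840 kg.
Stage 1: m₀ = 222,840 kg, m_f = 222,840 − 176,000 = 46,840 kg; Δv = 429×9.81×ln(4.757) = 4208.5×1.5597 ≈ 6564 m/s.
Stage 2: m₀ = 31,140 kg, m_f = 31,140 − 25,100 = 6,040 kg; Δv = 450×9.81×ln(5.156) = 4414.5×1.6401 ≈ 7240 m/s.
Total Δv = 6564 + 7240 = 13804 m/s.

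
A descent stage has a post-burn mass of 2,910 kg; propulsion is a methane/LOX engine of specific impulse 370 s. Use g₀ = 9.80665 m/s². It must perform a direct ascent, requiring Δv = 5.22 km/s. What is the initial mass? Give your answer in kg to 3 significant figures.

v_e = Isp · g₀ = 370 × 9.80665 = 3628.5 m/s.
Rocket equation: m₀/m_f = exp(Δv / v_e) = exp(5220 / 3628.5) = exp(1.4386) = 4.2149.
m₀ = m_f × 4.2149 = 2,910 × 4.2149 = 12,265.4 kg.

initial mass ≈ 12300 kg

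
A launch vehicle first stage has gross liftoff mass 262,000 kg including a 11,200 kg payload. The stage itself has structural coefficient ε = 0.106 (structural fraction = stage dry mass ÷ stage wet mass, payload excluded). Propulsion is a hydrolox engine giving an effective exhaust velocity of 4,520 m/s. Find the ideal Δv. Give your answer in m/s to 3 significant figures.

Stage wet mass = m₀ − payload = 262,000 − 11,200 = 250,800 kg.
Stage dry mass = ε × stage wet mass = 0.106 × 250,800 = 26,584.8 kg.
Burnout mass m_f = stage dry + payload = 26,584.8 + 11,200 = 37,784.8 kg.
Δv = v_e · ln(262,000/37,784.8) = 4520.0 × ln(6.934) = 4520.0 × 1.9364 ≈ 8753 m/s.

Δv ≈ 8750 m/s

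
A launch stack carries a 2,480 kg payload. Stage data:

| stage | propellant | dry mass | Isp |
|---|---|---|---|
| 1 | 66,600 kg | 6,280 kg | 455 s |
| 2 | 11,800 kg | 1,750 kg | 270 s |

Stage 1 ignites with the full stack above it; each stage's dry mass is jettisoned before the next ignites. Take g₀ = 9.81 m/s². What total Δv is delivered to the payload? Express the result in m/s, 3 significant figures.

Δv ≈ 9700 m/s

Ignition mass of stage 1 = 66,600+6,280 + 11,800+1,750 + 2,480 = 88,910 kg.
Stage 1: m₀ = 88,910 kg, m_f = 88,910 − 66,600 = 22,310 kg; Δv = 455×9.81×ln(3.985) = 4463.6×1.3826 ≈ 6171 m/s.
Stage 2: m₀ = 16,030 kg, m_f = 16,030 − 11,800 = 4,230 kg; Δv = 270×9.81×ln(3.79) = 2648.7×1.3323 ≈ 3529 m/s.
Total Δv = 6171 + 3529 = 9700 m/s.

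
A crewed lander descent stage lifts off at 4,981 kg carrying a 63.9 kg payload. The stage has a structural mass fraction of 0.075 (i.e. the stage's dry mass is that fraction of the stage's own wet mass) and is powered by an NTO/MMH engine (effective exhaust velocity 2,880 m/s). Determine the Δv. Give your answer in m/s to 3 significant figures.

Δv ≈ 7040 m/s

Stage wet mass = m₀ − payload = 4,981 − 63.9 = 4,917.1 kg.
Stage dry mass = ε × stage wet mass = 0.075 × 4,917.1 = 368.783 kg.
Burnout mass m_f = stage dry + payload = 368.783 + 63.9 = 432.683 kg.
From the ideal rocket equation, Δv = v_e · ln(4,981/432.683) = 2880.0 × ln(11.51) = 2880.0 × 2.4434 ≈ 7037 m/s.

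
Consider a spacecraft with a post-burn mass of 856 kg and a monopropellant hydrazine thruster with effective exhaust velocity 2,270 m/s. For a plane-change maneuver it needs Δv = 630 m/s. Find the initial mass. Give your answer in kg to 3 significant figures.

m₀/m_f = exp(Δv / v_e) = exp(630 / 2270.0) = exp(0.2775) = 1.3199.
m₀ = m_f × 1.3199 = 856 × 1.3199 = 1,129.83 kg.

initial mass ≈ 1130 kg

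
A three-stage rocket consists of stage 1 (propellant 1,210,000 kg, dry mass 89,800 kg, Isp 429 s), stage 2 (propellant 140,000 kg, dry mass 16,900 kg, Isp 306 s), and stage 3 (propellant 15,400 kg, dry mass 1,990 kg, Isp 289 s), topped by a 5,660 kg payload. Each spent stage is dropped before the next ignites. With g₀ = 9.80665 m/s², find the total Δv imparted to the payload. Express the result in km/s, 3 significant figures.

Δv ≈ 14.8 km/s

Ignition mass of stage 1 = 1,210,000+89,800 + 140,000+16,900 + 15,400+1,990 + 5,660 = 1,479,750 kg.
Stage 1: m₀ = 1,479,750 kg, m_f = 1,479,750 − 1,210,000 = 269,750 kg; Δv = 429×9.80665×ln(5.486) = 4207.1×1.7021 ≈ 7161 m/s.
Stage 2: m₀ = 179,950 kg, m_f = 179,950 − 140,000 = 39,950 kg; Δv = 306×9.80665×ln(4.504) = 3000.8×1.5051 ≈ 4516 m/s.
Stage 3: m₀ = 23,050 kg, m_f = 23,050 − 15,400 = 7,650 kg; Δv = 289×9.80665×ln(3.013) = 2834.1×1.1030 ≈ 3126 m/s.
Total Δv = 7161 + 4516 + 3126 = 14803 m/s.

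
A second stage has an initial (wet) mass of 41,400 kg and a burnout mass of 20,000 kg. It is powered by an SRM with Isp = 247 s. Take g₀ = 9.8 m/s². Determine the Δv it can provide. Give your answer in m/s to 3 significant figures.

v_e = Isp · g₀ = 247 × 9.8 = 2420.6 m/s.
By the Tsiolkovsky rocket equation, Δv = v_e · ln(m₀/m_f) = 2420.6 × ln(2.07) = 2420.6 × 0.7275 ≈ 1761.1 m/s.

Δv ≈ 1760 m/s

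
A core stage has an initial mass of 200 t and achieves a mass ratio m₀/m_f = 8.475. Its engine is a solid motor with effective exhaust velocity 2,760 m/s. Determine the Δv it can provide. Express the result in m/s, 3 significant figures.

Δv = v_e · ln(8.475) = 2760.0 × 2.1371 ≈ 5898.5 m/s.

Δv ≈ 5900 m/s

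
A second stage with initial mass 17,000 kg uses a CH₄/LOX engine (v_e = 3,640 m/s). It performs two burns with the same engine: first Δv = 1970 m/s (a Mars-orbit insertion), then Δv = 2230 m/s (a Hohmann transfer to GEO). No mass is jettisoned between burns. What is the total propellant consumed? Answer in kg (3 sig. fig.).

total propellant consumed ≈ 11600 kg

After the first burn: m = 17000 × exp(−1970/3640.0) = 17000 × 0.58204 = 9,894.68 kg.
After the second burn: m = 9,894.68 × exp(−2230/3640.0) = 9,894.68 × 0.54192 = 5,362.12 kg.
Total propellant = m₀ − m_final = 17000 − 5,362.12 = 11,637.88 kg.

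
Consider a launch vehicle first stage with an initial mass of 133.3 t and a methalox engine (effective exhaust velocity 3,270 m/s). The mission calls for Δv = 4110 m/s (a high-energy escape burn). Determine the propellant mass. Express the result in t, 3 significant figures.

propellant mass ≈ 95.4 t

By the Tsiolkovsky rocket equation, m₀/m_f = exp(Δv / v_e) = exp(4110 / 3270.0) = exp(1.2569) = 3.5144.
m_f = 133.3 / 3.5144 = 37.9297 t, so propellant = m₀ − m_f = 133.3 − 37.9297 = 95.3703 t.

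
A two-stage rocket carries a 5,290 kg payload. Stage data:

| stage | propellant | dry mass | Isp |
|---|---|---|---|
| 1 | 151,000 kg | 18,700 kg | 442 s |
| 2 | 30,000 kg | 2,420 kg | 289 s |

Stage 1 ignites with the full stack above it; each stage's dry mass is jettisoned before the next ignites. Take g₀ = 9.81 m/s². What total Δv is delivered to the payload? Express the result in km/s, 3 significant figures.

Δv ≈ 10.1 km/s

Ignition mass of stage 1 = 151,000+18,700 + 30,000+2,420 + 5,290 = 207,410 kg.
Stage 1: m₀ = 207,410 kg, m_f = 207,410 − 151,000 = 56,410 kg; Δv = 442×9.81×ln(3.677) = 4336.0×1.3021 ≈ 5646 m/s.
Stage 2: m₀ = 37,710 kg, m_f = 37,710 − 30,000 = 7,710 kg; Δv = 289×9.81×ln(4.891) = 2835.1×1.5874 ≈ 4500 m/s.
Total Δv = 5646 + 4500 = 10146 m/s.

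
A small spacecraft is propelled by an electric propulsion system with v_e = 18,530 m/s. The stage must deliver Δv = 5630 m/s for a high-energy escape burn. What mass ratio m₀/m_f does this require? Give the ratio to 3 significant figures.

mass ratio ≈ 1.36

m₀/m_f = exp(Δv / v_e) = exp(5630 / 18530.0) = exp(0.3038) = 1.3550.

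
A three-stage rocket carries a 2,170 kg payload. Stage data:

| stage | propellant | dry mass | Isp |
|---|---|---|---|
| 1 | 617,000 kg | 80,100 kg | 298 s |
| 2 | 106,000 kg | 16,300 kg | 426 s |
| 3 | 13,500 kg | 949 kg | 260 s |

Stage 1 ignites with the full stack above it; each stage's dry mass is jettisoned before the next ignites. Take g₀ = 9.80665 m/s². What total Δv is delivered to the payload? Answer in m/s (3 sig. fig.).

Δv ≈ 14200 m/s

Ignition mass of stage 1 = 617,000+80,100 + 106,000+16,300 + 13,500+949 + 2,170 = 836,019 kg.
Stage 1: m₀ = 836,019 kg, m_f = 836,019 − 617,000 = 219,019 kg; Δv = 298×9.80665×ln(3.817) = 2922.4×1.3395 ≈ 3915 m/s.
Stage 2: m₀ = 138,919 kg, m_f = 138,919 − 106,000 = 32,919 kg; Δv = 426×9.80665×ln(4.22) = 4177.6×1.4398 ≈ 6015 m/s.
Stage 3: m₀ = 16,619 kg, m_f = 16,619 − 13,500 = 3,119 kg; Δv = 260×9.80665×ln(5.328) = 2549.7×1.6730 ≈ 4266 m/s.
Total Δv = 3915 + 6015 + 4266 = 14196 m/s.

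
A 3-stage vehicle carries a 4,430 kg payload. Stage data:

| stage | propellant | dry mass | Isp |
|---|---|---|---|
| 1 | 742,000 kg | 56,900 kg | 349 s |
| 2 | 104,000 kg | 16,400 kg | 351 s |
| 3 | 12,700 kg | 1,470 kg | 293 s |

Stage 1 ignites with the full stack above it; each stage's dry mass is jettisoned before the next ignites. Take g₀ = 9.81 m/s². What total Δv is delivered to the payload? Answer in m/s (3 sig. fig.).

Δv ≈ 13400 m/s

Ignition mass of stage 1 = 742,000+56,900 + 104,000+16,400 + 12,700+1,470 + 4,430 = 937,900 kg.
Stage 1: m₀ = 937,900 kg, m_f = 937,900 − 742,000 = 195,900 kg; Δv = 349×9.81×ln(4.788) = 3423.7×1.5660 ≈ 5362 m/s.
Stage 2: m₀ = 139,000 kg, m_f = 139,000 − 104,000 = 35,000 kg; Δv = 351×9.81×ln(3.971) = 3443.3×1.3791 ≈ 4749 m/s.
Stage 3: m₀ = 18,600 kg, m_f = 18,600 − 12,700 = 5,900 kg; Δv = 293×9.81×ln(3.153) = 2874.3×1.1482 ≈ 3300 m/s.
Total Δv = 5362 + 4749 + 3300 = 13411 m/s.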